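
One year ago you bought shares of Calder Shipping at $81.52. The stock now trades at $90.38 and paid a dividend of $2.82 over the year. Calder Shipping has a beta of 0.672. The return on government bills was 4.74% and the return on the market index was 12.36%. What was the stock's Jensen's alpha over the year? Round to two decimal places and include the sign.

+4.47%

Realised HPR = (P1 + D1 − P0) / P0 = (90.38 + 2.82 − 81.52) / 81.52 = 11.68 / 81.52 = 14.3278%
MRP = 12.36% − 4.74% = 7.62%
CAPM required = R_f + β·MRP = 4.74% + 0.672 × 7.62% = 9.86064%
α = realised − required = 14.3278% − 9.86064% = +4.47%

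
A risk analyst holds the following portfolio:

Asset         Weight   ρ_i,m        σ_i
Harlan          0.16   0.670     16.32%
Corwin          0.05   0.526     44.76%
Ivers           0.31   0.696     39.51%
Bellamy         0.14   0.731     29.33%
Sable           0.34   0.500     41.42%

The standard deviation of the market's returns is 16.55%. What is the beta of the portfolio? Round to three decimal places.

β_Harlan = 0.670 × 16.32% / 16.55% = 0.6607
β_Corwin = 0.526 × 44.76% / 16.55% = 1.4226
β_Ivers = 0.696 × 39.51% / 16.55% = 1.6616
β_Bellamy = 0.731 × 29.33% / 16.55% = 1.2955
β_Sable = 0.500 × 41.42% / 16.55% = 1.2514
β_P = Σ w_i β_i = 0.16×0.6607 + 0.05×1.4226 + 0.31×1.6616 + 0.14×1.2955 + 0.34×1.2514 = 1.2988

1.299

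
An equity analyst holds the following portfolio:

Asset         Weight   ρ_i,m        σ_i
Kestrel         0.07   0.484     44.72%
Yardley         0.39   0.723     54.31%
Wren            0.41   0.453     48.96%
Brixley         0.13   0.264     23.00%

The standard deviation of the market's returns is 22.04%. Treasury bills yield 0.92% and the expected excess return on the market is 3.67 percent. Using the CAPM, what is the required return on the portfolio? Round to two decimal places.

5.37%

β_Kestrel = 0.484 × 44.72% / 22.04% = 0.9821
β_Yardley = 0.723 × 54.31% / 22.04% = 1.7816
β_Wren = 0.453 × 48.96% / 22.04% = 1.0063
β_Brixley = 0.264 × 23.00% / 22.04% = 0.2755
β_P = Σ w_i β_i = 0.07×0.9821 + 0.39×1.7816 + 0.41×1.0063 + 0.13×0.2755 = 1.2120
E(R_P) = R_f + β_P × MRP = 0.92% + 1.2120 × 3.67% = 5.37%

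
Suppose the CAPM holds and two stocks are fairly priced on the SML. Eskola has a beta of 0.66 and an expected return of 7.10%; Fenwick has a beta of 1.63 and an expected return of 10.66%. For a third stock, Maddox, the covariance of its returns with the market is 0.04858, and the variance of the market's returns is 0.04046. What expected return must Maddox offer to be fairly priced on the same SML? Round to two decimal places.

MRP = (10.66% − 7.10%) / (1.63 − 0.66) = 3.6701%
R_f = 7.10% − 0.66 × 3.6701% = 4.6777%
β_Maddox = Cov / Var(R_m) = 0.04858 / 0.04046 = 1.2007
E(R_Maddox) = R_f + β × MRP = 4.6777% + 1.2007 × 3.6701% = 9.08%

9.08%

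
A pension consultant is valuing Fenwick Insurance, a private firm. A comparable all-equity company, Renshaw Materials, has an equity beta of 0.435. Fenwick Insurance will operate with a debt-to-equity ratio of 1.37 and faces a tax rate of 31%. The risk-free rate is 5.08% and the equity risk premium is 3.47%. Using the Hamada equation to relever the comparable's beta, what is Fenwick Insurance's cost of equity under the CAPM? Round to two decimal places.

8.02%

β_L = β_U × [1 + (1 − t)(D/E)] = 0.435 × [1 + (1 − 0.31) × 1.37]
    = 0.435 × [1 + 0.69 × 1.37] = 0.435 × 1.9453 = 0.8462
E(R) = R_f + β_L × MRP = 5.08% + 0.8462 × 3.47% = 8.02%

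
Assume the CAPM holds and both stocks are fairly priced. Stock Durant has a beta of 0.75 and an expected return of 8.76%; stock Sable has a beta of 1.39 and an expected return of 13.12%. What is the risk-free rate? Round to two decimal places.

3.65%

Both satisfy E(R) = R_f + β·MRP, so the slope of the SML is
MRP = (13.12% − 8.76%) / (1.39 − 0.75) = 4.36% / 0.64 = 6.8125%
R_f = E(R_Durant) − β_Durant·MRP = 8.76% − 0.75 × 6.8125% = 3.6506%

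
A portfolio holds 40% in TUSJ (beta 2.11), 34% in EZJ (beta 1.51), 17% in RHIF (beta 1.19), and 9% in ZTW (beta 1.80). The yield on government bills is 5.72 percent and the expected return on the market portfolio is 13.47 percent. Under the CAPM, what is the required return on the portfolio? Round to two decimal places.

β_P = Σ w_i β_i = 0.40×2.11 + 0.34×1.51 + 0.17×1.19 + 0.09×1.80 = 1.7217
MRP = 13.47% − 5.72% = 7.75%
E(R_P) = R_f + β_P × MRP = 5.72% + 1.7217 × 7.75% = 19.06%

19.06%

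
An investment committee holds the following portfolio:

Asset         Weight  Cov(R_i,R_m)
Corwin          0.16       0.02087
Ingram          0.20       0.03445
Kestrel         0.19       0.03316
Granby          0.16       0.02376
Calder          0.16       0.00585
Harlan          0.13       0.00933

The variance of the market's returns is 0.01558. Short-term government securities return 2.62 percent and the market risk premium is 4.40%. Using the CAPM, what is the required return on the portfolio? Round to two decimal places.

β_Corwin = 0.02087 / 0.01558 = 1.3395
β_Ingram = 0.03445 / 0.01558 = 2.2112
β_Kestrel = 0.03316 / 0.01558 = 2.1284
β_Granby = 0.02376 / 0.01558 = 1.5250
β_Calder = 0.00585 / 0.01558 = 0.3755
β_Harlan = 0.00933 / 0.01558 = 0.5988
β_P = Σ w_i β_i = 0.16×1.3395 + 0.20×2.2112 + 0.19×2.1284 + 0.16×1.5250 + 0.16×0.3755 + 0.13×0.5988 = 1.4429
E(R_P) = R_f + β_P × MRP = 2.62% + 1.4429 × 4.40% = 8.97%

8.97%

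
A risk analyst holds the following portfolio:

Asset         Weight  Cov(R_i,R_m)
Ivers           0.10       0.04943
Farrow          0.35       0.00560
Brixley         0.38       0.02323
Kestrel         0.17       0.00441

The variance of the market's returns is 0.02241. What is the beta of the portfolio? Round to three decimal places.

0.735

β_Ivers = 0.04943 / 0.02241 = 2.2057
β_Farrow = 0.00560 / 0.02241 = 0.2499
β_Brixley = 0.02323 / 0.02241 = 1.0366
β_Kestrel = 0.00441 / 0.02241 = 0.1968
β_P = Σ w_i β_i = 0.10×2.2057 + 0.35×0.2499 + 0.38×1.0366 + 0.17×0.1968 = 0.7354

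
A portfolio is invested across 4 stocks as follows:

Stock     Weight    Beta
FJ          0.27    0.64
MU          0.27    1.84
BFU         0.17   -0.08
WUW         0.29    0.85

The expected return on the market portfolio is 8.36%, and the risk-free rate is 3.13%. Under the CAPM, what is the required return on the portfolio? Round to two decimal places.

7.85%

β_P = Σ w_i β_i = 0.27×0.64 + 0.27×1.84 + 0.17×-0.08 + 0.29×0.85 = 0.9025
MRP = 8.36% − 3.13% = 5.23%
E(R_P) = R_f + β_P × MRP = 3.13% + 0.9025 × 5.23% = 7.85%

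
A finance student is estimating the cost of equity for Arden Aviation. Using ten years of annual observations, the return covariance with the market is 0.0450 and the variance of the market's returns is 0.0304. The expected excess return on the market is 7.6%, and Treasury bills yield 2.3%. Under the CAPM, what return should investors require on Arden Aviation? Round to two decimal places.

13.55%

β = Cov(R_i, R_m) / Var(R_m) = 0.0450 / 0.0304 = 1.4803
E(R) = R_f + β × MRP = 2.3% + 1.4803 × 7.6% = 13.55%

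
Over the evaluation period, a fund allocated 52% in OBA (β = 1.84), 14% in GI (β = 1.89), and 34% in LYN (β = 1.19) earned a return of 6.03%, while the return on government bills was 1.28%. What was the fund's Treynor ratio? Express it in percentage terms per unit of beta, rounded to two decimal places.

β_P = 0.52×1.84 + 0.14×1.89 + 0.34×1.19 = 1.6260
Treynor = (R_P − R_f) / β_P = (6.03% − 1.28%) / 1.6260 = 4.75% / 1.6260 = 2.92%

2.92%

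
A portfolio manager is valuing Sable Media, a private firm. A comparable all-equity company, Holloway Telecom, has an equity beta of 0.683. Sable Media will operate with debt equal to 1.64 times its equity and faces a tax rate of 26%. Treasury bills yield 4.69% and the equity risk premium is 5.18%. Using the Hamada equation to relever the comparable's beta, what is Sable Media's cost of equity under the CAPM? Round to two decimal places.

12.52%

β_L = β_U × [1 + (1 − t)(D/E)] = 0.683 × [1 + (1 − 0.26) × 1.64]
    = 0.683 × [1 + 0.74 × 1.64] = 0.683 × 2.2136 = 1.5119
E(R) = R_f + β_L × MRP = 4.69% + 1.5119 × 5.18% = 12.52%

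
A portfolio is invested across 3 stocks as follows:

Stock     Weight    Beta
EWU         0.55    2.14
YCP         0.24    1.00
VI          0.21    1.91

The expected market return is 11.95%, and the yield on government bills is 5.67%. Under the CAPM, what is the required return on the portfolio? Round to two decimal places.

β_P = Σ w_i β_i = 0.55×2.14 + 0.24×1.00 + 0.21×1.91 = 1.8181
MRP = 11.95% − 5.67% = 6.28%
E(R_P) = R_f + β_P × MRP = 5.67% + 1.8181 × 6.28% = 17.09%

17.09%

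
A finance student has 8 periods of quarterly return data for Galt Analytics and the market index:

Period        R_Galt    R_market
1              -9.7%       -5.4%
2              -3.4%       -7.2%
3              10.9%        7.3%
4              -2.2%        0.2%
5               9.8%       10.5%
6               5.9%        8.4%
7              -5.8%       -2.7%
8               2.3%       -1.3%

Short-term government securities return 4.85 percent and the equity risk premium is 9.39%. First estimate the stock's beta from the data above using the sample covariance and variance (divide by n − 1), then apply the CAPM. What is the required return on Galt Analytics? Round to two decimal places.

Mean R_i = (-9.7 − 3.4 + 10.9 − 2.2 + 9.8 + 5.9 − 5.8 + 2.3) / 8 = 0.9750%
Mean R_m = (-5.4 − 7.2 + 7.3 + 0.2 + 10.5 + 8.4 − 2.7 − 1.3) / 8 = 1.2250%
Σ(R_i − R̄_i)(R_m − R̄_m) = 311.5650  ⇒  Cov = 311.5650 / 7 = 44.5093
Σ(R_m − R̄_m)² = 312.1150  ⇒  Var(R_m) = 312.1150 / 7 = 44.5879
β = Cov / Var(R_m) = 44.5093 / 44.5879 = 0.9982
E(R) = R_f + β × MRP = 4.85% + 0.9982 × 9.39% = 14.22%

14.22%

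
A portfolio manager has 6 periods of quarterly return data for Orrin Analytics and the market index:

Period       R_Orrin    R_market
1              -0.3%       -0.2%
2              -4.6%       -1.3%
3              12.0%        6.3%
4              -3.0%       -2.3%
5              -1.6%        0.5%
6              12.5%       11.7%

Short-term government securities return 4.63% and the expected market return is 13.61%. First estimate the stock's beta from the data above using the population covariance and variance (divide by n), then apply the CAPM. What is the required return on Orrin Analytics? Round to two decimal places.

16.61%

Mean R_i = (-0.3 − 4.6 + 12.0 − 3.0 − 1.6 + 12.5) / 6 = 2.5000%
Mean R_m = (-0.2 − 1.3 + 6.3 − 2.3 + 0.5 + 11.7) / 6 = 2.4500%
Σ(R_i − R̄_i)(R_m − R̄_m) = 197.2400  ⇒  Cov = 197.2400 / 6 = 32.8733
Σ(R_m − R̄_m)² = 147.8350  ⇒  Var(R_m) = 147.8350 / 6 = 24.6392
β = Cov / Var(R_m) = 32.8733 / 24.6392 = 1.3342
MRP = 13.61% − 4.63% = 8.98%
E(R) = R_f + β × MRP = 4.63% + 1.3342 × 8.98% = 16.61%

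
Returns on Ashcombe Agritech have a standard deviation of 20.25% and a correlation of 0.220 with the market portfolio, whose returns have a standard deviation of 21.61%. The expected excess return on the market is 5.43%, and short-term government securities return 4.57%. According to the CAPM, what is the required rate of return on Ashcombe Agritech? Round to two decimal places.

β = ρ × σ_i / σ_m = 0.220 × 20.25% / 21.61% = 0.2062
E(R) = 4.57% + 0.2062 × 5.43% = 5.69%

5.69%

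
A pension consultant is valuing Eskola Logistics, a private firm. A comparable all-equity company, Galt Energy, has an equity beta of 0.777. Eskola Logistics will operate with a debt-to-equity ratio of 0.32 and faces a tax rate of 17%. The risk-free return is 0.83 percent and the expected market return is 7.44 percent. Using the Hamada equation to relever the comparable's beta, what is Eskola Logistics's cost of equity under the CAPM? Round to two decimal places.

7.33%

β_L = β_U × [1 + (1 − t)(D/E)] = 0.777 × [1 + (1 − 0.17) × 0.32]
    = 0.777 × [1 + 0.83 × 0.32] = 0.777 × 1.2656 = 0.9834
MRP = 7.44% − 0.83% = 6.61%
E(R) = R_f + β_L × MRP = 0.83% + 0.9834 × 6.61% = 7.33%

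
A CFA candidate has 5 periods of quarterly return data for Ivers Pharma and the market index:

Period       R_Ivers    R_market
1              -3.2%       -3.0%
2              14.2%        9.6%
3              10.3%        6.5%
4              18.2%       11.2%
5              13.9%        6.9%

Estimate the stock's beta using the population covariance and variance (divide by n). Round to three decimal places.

1.473

Mean R_i = (-3.2 + 14.2 + 10.3 + 18.2 + 13.9) / 5 = 10.6800%
Mean R_m = (-3.0 + 9.6 + 6.5 + 11.2 + 6.9) / 5 = 6.2400%
Σ(R_i − R̄_i)(R_m − R̄_m) = 179.4040  ⇒  Cov = 179.4040 / 5 = 35.8808
Σ(R_m − R̄_m)² = 121.7720  ⇒  Var(R_m) = 121.7720 / 5 = 24.3544
β = Cov / Var(R_m) = 35.8808 / 24.3544 = 1.4733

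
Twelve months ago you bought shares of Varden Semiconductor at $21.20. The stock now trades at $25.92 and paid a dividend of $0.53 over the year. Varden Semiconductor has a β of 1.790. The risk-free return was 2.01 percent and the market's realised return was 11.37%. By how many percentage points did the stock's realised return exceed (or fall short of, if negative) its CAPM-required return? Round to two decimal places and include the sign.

Realised HPR = (P1 + D1 − P0) / P0 = (25.92 + 0.53 − 21.20) / 21.20 = 5.25 / 21.20 = 24.7642%
MRP = 11.37% − 2.01% = 9.36%
CAPM required = R_f + β·MRP = 2.01% + 1.790 × 9.36% = 18.76440%
α = realised − required = 24.7642% − 18.76440% = +6.00%

+6.00%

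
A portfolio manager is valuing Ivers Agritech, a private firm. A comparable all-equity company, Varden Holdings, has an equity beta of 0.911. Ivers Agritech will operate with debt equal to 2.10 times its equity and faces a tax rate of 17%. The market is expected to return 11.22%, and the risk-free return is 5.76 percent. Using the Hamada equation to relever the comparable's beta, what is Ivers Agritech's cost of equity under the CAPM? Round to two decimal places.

19.40%

β_L = β_U × [1 + (1 − t)(D/E)] = 0.911 × [1 + (1 − 0.17) × 2.10]
    = 0.911 × [1 + 0.83 × 2.10] = 0.911 × 2.7430 = 2.4989
MRP = 11.22% − 5.76% = 5.46%
E(R) = R_f + β_L × MRP = 5.76% + 2.4989 × 5.46% = 19.40%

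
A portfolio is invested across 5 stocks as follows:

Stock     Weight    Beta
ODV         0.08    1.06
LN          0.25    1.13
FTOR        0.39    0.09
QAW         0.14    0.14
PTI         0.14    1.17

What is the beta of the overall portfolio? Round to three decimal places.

0.586

β_P = Σ w_i β_i = 0.08×1.06 + 0.25×1.13 + 0.39×0.09 + 0.14×0.14 + 0.14×1.17 = 0.5858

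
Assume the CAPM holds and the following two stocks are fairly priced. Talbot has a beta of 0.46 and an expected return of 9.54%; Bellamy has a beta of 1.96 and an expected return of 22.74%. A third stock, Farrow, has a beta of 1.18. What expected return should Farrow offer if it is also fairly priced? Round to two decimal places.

MRP (SML slope) = (22.74% − 9.54%) / (1.96 − 0.46) = 13.20% / 1.50 = 8.8000%
R_f (intercept) = 9.54% − 0.46 × 8.8000% = 5.4920%
E(R_Farrow) = R_f + β × MRP = 5.4920% + 1.18 × 8.8000% = 15.88%

15.88%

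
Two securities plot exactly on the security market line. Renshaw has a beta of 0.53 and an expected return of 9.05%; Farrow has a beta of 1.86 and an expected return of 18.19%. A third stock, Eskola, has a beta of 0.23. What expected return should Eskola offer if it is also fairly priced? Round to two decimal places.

MRP (SML slope) = (18.19% − 9.05%) / (1.86 − 0.53) = 9.14% / 1.33 = 6.8722%
R_f (intercept) = 9.05% − 0.53 × 6.8722% = 5.4077%
E(R_Eskola) = R_f + β × MRP = 5.4077% + 0.23 × 6.8722% = 6.99%

6.99%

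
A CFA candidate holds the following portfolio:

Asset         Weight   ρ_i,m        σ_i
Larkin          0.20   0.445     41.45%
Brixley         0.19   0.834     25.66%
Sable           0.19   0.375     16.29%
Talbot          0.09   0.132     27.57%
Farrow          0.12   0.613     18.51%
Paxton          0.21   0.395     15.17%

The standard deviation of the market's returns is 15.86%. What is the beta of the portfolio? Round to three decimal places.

0.748

β_Larkin = 0.445 × 41.45% / 15.86% = 1.1630
β_Brixley = 0.834 × 25.66% / 15.86% = 1.3493
β_Sable = 0.375 × 16.29% / 15.86% = 0.3852
β_Talbot = 0.132 × 27.57% / 15.86% = 0.2295
β_Farrow = 0.613 × 18.51% / 15.86% = 0.7154
β_Paxton = 0.395 × 15.17% / 15.86% = 0.3778
β_P = Σ w_i β_i = 0.20×1.1630 + 0.19×1.3493 + 0.19×0.3852 + 0.09×0.2295 + 0.12×0.7154 + 0.21×0.3778 = 0.7480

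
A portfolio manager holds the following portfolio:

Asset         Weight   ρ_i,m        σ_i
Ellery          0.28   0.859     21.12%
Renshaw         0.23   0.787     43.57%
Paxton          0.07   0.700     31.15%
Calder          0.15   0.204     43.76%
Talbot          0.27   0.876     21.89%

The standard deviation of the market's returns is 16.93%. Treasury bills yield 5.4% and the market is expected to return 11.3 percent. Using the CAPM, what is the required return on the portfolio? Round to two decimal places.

12.72%

β_Ellery = 0.859 × 21.12% / 16.93% = 1.0716
β_Renshaw = 0.787 × 43.57% / 16.93% = 2.0254
β_Paxton = 0.700 × 31.15% / 16.93% = 1.2880
β_Calder = 0.204 × 43.76% / 16.93% = 0.5273
β_Talbot = 0.876 × 21.89% / 16.93% = 1.1326
β_P = Σ w_i β_i = 0.28×1.0716 + 0.23×2.0254 + 0.07×1.2880 + 0.15×0.5273 + 0.27×1.1326 = 1.2409
MRP = 11.3% − 5.4% = 5.90%
E(R_P) = R_f + β_P × MRP = 5.4% + 1.2409 × 5.9% = 12.72%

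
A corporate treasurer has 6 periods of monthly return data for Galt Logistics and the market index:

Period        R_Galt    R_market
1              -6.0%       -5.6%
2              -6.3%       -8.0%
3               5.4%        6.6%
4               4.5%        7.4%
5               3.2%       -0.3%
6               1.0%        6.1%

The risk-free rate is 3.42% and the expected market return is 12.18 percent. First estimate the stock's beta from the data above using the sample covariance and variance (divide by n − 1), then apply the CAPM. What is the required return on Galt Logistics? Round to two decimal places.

9.51%

Mean R_i = (-6.0 − 6.3 + 5.4 + 4.5 + 3.2 + 1.0) / 6 = 0.3000%
Mean R_m = (-5.6 − 8.0 + 6.6 + 7.4 − 0.3 + 6.1) / 6 = 1.0333%
Σ(R_i − R̄_i)(R_m − R̄_m) = 156.2200  ⇒  Cov = 156.2200 / 5 = 31.2440
Σ(R_m − R̄_m)² = 224.5733  ⇒  Var(R_m) = 224.5733 / 5 = 44.9147
β = Cov / Var(R_m) = 31.2440 / 44.9147 = 0.6956
MRP = 12.18% − 3.42% = 8.76%
E(R) = R_f + β × MRP = 3.42% + 0.6956 × 8.76% = 9.51%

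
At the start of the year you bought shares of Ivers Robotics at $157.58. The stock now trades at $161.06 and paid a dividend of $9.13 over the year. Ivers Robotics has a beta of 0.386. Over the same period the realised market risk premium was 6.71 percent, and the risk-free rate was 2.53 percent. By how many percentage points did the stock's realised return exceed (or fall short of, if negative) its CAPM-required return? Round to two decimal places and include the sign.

+2.88%

Realised HPR = (P1 + D1 − P0) / P0 = (161.06 + 9.13 − 157.58) / 157.58 = 12.61 / 157.58 = 8.0023%
CAPM required = R_f + β·MRP = 2.53% + 0.386 × 6.71% = 5.12006%
α = realised − required = 8.0023% − 5.12006% = +2.88%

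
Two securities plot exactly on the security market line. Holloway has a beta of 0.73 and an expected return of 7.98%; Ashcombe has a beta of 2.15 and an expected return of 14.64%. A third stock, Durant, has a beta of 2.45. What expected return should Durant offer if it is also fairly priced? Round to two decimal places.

16.05%

MRP (SML slope) = (14.64% − 7.98%) / (2.15 − 0.73) = 6.66% / 1.42 = 4.6901%
R_f (intercept) = 7.98% − 0.73 × 4.6901% = 4.5562%
E(R_Durant) = R_f + β × MRP = 4.5562% + 2.45 × 4.6901% = 16.05%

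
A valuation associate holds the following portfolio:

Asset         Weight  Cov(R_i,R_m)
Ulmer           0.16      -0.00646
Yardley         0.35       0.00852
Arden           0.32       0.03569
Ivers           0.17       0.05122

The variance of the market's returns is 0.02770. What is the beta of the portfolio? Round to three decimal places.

β_Ulmer = -0.00646 / 0.02770 = -0.2332
β_Yardley = 0.00852 / 0.02770 = 0.3076
β_Arden = 0.03569 / 0.02770 = 1.2884
β_Ivers = 0.05122 / 0.02770 = 1.8491
β_P = Σ w_i β_i = 0.16×-0.2332 + 0.35×0.3076 + 0.32×1.2884 + 0.17×1.8491 = 0.7970

0.797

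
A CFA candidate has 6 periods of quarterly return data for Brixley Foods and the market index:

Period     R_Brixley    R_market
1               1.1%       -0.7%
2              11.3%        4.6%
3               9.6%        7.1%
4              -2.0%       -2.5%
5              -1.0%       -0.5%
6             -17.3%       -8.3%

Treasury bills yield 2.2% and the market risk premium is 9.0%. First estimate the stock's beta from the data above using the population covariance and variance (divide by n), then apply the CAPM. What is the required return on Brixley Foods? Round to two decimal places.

Mean R_i = (1.1 + 11.3 + 9.6 − 2.0 − 1.0 − 17.3) / 6 = 0.2833%
Mean R_m = (-0.7 + 4.6 + 7.1 − 2.5 − 0.5 − 8.3) / 6 = -0.0500%
Σ(R_i − R̄_i)(R_m − R̄_m) = 268.5450  ⇒  Cov = 268.5450 / 6 = 44.7575
Σ(R_m − R̄_m)² = 147.4350  ⇒  Var(R_m) = 147.4350 / 6 = 24.5725
β = Cov / Var(R_m) = 44.7575 / 24.5725 = 1.8214
E(R) = R_f + β × MRP = 2.2% + 1.8214 × 9.0% = 18.59%

18.59%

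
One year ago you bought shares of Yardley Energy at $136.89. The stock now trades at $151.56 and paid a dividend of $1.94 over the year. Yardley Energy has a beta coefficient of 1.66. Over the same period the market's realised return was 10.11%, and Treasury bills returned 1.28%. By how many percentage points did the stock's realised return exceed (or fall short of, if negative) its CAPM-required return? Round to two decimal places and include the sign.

-3.80%

Realised HPR = (P1 + D1 − P0) / P0 = (151.56 + 1.94 − 136.89) / 136.89 = 16.61 / 136.89 = 12.1338%
MRP = 10.11% − 1.28% = 8.83%
CAPM required = R_f + β·MRP = 1.28% + 1.66 × 8.83% = 15.9378%
α = realised − required = 12.1338% − 15.9378% = -3.80%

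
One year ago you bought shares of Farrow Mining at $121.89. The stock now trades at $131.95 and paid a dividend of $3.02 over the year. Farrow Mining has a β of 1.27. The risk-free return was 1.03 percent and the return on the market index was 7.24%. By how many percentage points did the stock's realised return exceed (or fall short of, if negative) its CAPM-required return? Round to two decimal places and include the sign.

Realised HPR = (P1 + D1 − P0) / P0 = (131.95 + 3.02 − 121.89) / 121.89 = 13.08 / 121.89 = 10.7310%
MRP = 7.24% − 1.03% = 6.21%
CAPM required = R_f + β·MRP = 1.03% + 1.27 × 6.21% = 8.9167%
α = realised − required = 10.7310% − 8.9167% = +1.81%

+1.81%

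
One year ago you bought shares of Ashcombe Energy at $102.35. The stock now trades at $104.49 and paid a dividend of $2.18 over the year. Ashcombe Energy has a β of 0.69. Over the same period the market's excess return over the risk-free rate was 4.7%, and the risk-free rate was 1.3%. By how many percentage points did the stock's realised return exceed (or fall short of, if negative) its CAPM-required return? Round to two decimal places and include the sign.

Realised HPR = (P1 + D1 − P0) / P0 = (104.49 + 2.18 − 102.35) / 102.35 = 4.32 / 102.35 = 4.2208%
CAPM required = R_f + β·MRP = 1.3% + 0.69 × 4.7% = 4.5430%
α = realised − required = 4.2208% − 4.5430% = -0.32%

-0.32%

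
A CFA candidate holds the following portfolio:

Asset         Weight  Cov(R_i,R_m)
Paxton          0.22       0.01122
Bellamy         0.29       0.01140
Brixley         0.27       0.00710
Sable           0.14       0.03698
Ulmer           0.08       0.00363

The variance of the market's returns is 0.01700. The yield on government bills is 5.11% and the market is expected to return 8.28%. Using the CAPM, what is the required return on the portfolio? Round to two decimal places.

7.56%

β_Paxton = 0.01122 / 0.01700 = 0.6600
β_Bellamy = 0.01140 / 0.01700 = 0.6706
β_Brixley = 0.00710 / 0.01700 = 0.4176
β_Sable = 0.03698 / 0.01700 = 2.1753
β_Ulmer = 0.00363 / 0.01700 = 0.2135
β_P = Σ w_i β_i = 0.22×0.6600 + 0.29×0.6706 + 0.27×0.4176 + 0.14×2.1753 + 0.08×0.2135 = 0.7740
MRP = 8.28% − 5.11% = 3.17%
E(R_P) = R_f + β_P × MRP = 5.11% + 0.7740 × 3.17% = 7.56%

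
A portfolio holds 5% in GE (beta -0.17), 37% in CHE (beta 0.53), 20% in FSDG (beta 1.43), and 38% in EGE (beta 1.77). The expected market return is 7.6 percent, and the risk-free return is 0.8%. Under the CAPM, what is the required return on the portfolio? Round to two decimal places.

8.59%

β_P = Σ w_i β_i = 0.05×-0.17 + 0.37×0.53 + 0.20×1.43 + 0.38×1.77 = 1.1462
MRP = 7.6% − 0.8% = 6.80%
E(R_P) = R_f + β_P × MRP = 0.8% + 1.1462 × 6.8% = 8.59%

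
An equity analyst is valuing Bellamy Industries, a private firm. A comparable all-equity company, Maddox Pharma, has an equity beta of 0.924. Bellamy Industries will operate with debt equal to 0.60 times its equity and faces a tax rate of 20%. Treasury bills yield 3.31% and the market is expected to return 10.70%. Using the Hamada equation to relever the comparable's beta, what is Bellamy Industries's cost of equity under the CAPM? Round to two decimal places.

13.42%

β_L = β_U × [1 + (1 − t)(D/E)] = 0.924 × [1 + (1 − 0.20) × 0.60]
    = 0.924 × [1 + 0.80 × 0.60] = 0.924 × 1.4800 = 1.3675
MRP = 10.70% − 3.31% = 7.39%
E(R) = R_f + β_L × MRP = 3.31% + 1.3675 × 7.39% = 13.42%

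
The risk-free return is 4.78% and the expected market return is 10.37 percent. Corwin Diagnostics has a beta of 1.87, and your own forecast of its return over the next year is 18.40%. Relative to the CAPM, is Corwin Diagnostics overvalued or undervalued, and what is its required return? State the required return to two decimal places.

Undervalued; required return 15.23%

MRP = 10.37% − 4.78% = 5.59%
Required return = R_f + β·MRP = 4.78% + 1.87 × 5.59% = 15.23%
Forecast 18.40% > required 15.23% → the stock plots above the SML → undervalued.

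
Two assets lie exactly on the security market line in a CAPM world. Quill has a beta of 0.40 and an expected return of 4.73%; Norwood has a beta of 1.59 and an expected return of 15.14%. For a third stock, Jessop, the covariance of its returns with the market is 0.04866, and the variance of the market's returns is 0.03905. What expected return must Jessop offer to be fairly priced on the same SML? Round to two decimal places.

12.13%

MRP = (15.14% − 4.73%) / (1.59 − 0.40) = 8.7479%
R_f = 4.73% − 0.40 × 8.7479% = 1.2308%
β_Jessop = Cov / Var(R_m) = 0.04866 / 0.03905 = 1.2461
E(R_Jessop) = R_f + β × MRP = 1.2308% + 1.2461 × 8.7479% = 12.13%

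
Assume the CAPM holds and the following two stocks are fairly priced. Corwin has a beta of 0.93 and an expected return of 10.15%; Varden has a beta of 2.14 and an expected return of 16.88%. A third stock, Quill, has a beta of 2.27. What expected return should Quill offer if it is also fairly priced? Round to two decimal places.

MRP (SML slope) = (16.88% − 10.15%) / (2.14 − 0.93) = 6.73% / 1.21 = 5.5620%
R_f (intercept) = 10.15% − 0.93 × 5.5620% = 4.9773%
E(R_Quill) = R_f + β × MRP = 4.9773% + 2.27 × 5.5620% = 17.60%

17.60%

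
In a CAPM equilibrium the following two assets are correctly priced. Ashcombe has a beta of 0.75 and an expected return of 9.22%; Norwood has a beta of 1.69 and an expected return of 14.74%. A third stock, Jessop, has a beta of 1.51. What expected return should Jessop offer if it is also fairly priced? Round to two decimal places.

MRP (SML slope) = (14.74% − 9.22%) / (1.69 − 0.75) = 5.52% / 0.94 = 5.8723%
R_f (intercept) = 9.22% − 0.75 × 5.8723% = 4.8158%
E(R_Jessop) = R_f + β × MRP = 4.8158% + 1.51 × 5.8723% = 13.68%

13.68%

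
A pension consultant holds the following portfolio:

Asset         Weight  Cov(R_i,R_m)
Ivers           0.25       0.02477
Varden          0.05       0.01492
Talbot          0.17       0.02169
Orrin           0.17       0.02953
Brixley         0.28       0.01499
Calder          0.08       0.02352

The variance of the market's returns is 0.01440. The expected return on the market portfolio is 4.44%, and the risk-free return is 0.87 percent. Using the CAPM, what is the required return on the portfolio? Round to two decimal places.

β_Ivers = 0.02477 / 0.01440 = 1.7201
β_Varden = 0.01492 / 0.01440 = 1.0361
β_Talbot = 0.02169 / 0.01440 = 1.5063
β_Orrin = 0.02953 / 0.01440 = 2.0507
β_Brixley = 0.01499 / 0.01440 = 1.0410
β_Calder = 0.02352 / 0.01440 = 1.6333
β_P = Σ w_i β_i = 0.25×1.7201 + 0.05×1.0361 + 0.17×1.5063 + 0.17×2.0507 + 0.28×1.0410 + 0.08×1.6333 = 1.5087
MRP = 4.44% − 0.87% = 3.57%
E(R_P) = R_f + β_P × MRP = 0.87% + 1.5087 × 3.57% = 6.26%

6.26%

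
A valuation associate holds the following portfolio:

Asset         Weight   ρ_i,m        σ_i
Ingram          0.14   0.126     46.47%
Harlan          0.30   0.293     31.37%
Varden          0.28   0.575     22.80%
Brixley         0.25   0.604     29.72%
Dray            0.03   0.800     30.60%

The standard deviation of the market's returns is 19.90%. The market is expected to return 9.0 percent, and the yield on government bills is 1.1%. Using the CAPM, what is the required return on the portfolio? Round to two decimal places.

β_Ingram = 0.126 × 46.47% / 19.90% = 0.2942
β_Harlan = 0.293 × 31.37% / 19.90% = 0.4619
β_Varden = 0.575 × 22.80% / 19.90% = 0.6588
β_Brixley = 0.604 × 29.72% / 19.90% = 0.9021
β_Dray = 0.800 × 30.60% / 19.90% = 1.2302
β_P = Σ w_i β_i = 0.14×0.2942 + 0.30×0.4619 + 0.28×0.6588 + 0.25×0.9021 + 0.03×1.2302 = 0.6267
MRP = 9.0% − 1.1% = 7.90%
E(R_P) = R_f + β_P × MRP = 1.1% + 0.6267 × 7.9% = 6.05%

6.05%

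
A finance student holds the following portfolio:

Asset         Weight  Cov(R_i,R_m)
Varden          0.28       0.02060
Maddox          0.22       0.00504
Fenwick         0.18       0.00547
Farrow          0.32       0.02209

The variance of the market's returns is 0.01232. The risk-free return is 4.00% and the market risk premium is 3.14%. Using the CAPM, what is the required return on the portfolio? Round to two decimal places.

7.81%

β_Varden = 0.02060 / 0.01232 = 1.6721
β_Maddox = 0.00504 / 0.01232 = 0.4091
β_Fenwick = 0.00547 / 0.01232 = 0.4440
β_Farrow = 0.02209 / 0.01232 = 1.7930
β_P = Σ w_i β_i = 0.28×1.6721 + 0.22×0.4091 + 0.18×0.4440 + 0.32×1.7930 = 1.2119
E(R_P) = R_f + β_P × MRP = 4.00% + 1.2119 × 3.14% = 7.81%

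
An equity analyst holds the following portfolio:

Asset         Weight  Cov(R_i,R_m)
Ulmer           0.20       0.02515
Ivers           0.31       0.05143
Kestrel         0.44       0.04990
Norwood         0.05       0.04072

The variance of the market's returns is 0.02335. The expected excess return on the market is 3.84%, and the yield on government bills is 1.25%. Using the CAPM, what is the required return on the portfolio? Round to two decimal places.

8.64%

β_Ulmer = 0.02515 / 0.02335 = 1.0771
β_Ivers = 0.05143 / 0.02335 = 2.2026
β_Kestrel = 0.04990 / 0.02335 = 2.1370
β_Norwood = 0.04072 / 0.02335 = 1.7439
β_P = Σ w_i β_i = 0.20×1.0771 + 0.31×2.2026 + 0.44×2.1370 + 0.05×1.7439 = 1.9257
E(R_P) = R_f + β_P × MRP = 1.25% + 1.9257 × 3.84% = 8.64%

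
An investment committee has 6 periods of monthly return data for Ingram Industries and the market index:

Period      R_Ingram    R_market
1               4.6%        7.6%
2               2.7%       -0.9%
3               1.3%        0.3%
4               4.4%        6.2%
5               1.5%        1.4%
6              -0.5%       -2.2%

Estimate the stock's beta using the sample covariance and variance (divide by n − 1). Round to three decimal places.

0.440

Mean R_i = (4.6 + 2.7 + 1.3 + 4.4 + 1.5 − 0.5) / 6 = 2.3333%
Mean R_m = (7.6 − 0.9 + 0.3 + 6.2 + 1.4 − 2.2) / 6 = 2.0667%
Σ(R_i − R̄_i)(R_m − R̄_m) = 34.4667  ⇒  Cov = 34.4667 / 5 = 6.8933
Σ(R_m − R̄_m)² = 78.2733  ⇒  Var(R_m) = 78.2733 / 5 = 15.6547
β = Cov / Var(R_m) = 6.8933 / 15.6547 = 0.4403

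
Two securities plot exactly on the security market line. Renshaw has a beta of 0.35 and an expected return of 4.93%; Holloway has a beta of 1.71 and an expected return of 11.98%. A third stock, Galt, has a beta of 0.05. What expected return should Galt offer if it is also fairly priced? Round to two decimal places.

MRP (SML slope) = (11.98% − 4.93%) / (1.71 − 0.35) = 7.05% / 1.36 = 5.1838%
R_f (intercept) = 4.93% − 0.35 × 5.1838% = 3.1157%
E(R_Galt) = R_f + β × MRP = 3.1157% + 0.05 × 5.1838% = 3.37%

3.37%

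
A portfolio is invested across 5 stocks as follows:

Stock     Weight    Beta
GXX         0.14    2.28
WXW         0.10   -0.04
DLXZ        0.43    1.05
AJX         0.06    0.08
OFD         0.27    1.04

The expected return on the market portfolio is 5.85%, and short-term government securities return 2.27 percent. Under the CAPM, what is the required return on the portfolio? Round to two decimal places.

β_P = Σ w_i β_i = 0.14×2.28 + 0.10×-0.04 + 0.43×1.05 + 0.06×0.08 + 0.27×1.04 = 1.0523
MRP = 5.85% − 2.27% = 3.58%
E(R_P) = R_f + β_P × MRP = 2.27% + 1.0523 × 3.58% = 6.04%

6.04%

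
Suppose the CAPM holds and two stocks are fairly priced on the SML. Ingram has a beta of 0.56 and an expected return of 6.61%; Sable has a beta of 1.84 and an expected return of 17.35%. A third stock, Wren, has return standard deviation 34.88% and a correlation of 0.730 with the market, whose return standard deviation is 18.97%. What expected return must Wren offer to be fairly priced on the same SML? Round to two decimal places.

MRP = (17.35% − 6.61%) / (1.84 − 0.56) = 8.3906%
R_f = 6.61% − 0.56 × 8.3906% = 1.9113%
β_Wren = ρ·σ_i/σ_m = 0.730 × 34.88 / 18.97 = 1.3422
E(R_Wren) = R_f + β × MRP = 1.9113% + 1.3422 × 8.3906% = 13.17%

13.17%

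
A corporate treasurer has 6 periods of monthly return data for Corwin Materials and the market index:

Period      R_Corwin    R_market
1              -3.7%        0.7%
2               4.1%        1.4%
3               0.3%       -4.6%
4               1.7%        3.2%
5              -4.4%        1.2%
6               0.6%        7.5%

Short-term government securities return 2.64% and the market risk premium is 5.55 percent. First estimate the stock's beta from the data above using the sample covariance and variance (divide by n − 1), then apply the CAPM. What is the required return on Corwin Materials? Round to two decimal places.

Mean R_i = (-3.7 + 4.1 + 0.3 + 1.7 − 4.4 + 0.6) / 6 = -0.2333%
Mean R_m = (0.7 + 1.4 − 4.6 + 3.2 + 1.2 + 7.5) / 6 = 1.5667%
Σ(R_i − R̄_i)(R_m − R̄_m) = 8.6233  ⇒  Cov = 8.6233 / 5 = 1.7247
Σ(R_m − R̄_m)² = 76.8133  ⇒  Var(R_m) = 76.8133 / 5 = 15.3627
β = Cov / Var(R_m) = 1.7247 / 15.3627 = 0.1123
E(R) = R_f + β × MRP = 2.64% + 0.1123 × 5.55% = 3.26%

3.26%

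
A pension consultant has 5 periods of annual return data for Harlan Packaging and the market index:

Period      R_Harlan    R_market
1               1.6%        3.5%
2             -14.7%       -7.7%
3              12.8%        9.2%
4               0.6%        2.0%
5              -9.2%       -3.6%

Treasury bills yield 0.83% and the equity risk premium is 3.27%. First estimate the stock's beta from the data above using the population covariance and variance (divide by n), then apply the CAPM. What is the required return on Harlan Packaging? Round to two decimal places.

6.13%

Mean R_i = (1.6 − 14.7 + 12.8 + 0.6 − 9.2) / 5 = -1.7800%
Mean R_m = (3.5 − 7.7 + 9.2 + 2.0 − 3.6) / 5 = 0.6800%
Σ(R_i − R̄_i)(R_m − R̄_m) = 276.9220  ⇒  Cov = 276.9220 / 5 = 55.3844
Σ(R_m − R̄_m)² = 170.8280  ⇒  Var(R_m) = 170.8280 / 5 = 34.1656
β = Cov / Var(R_m) = 55.3844 / 34.1656 = 1.6211
E(R) = R_f + β × MRP = 0.83% + 1.6211 × 3.27% = 6.13%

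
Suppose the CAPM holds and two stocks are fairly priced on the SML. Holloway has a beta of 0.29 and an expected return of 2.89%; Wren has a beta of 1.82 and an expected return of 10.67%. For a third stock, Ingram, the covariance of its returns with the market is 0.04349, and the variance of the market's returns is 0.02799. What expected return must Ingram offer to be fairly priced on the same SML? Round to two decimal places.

9.32%

MRP = (10.67% − 2.89%) / (1.82 − 0.29) = 5.0850%
R_f = 2.89% − 0.29 × 5.0850% = 1.4154%
β_Ingram = Cov / Var(R_m) = 0.04349 / 0.02799 = 1.5538
E(R_Ingram) = R_f + β × MRP = 1.4154% + 1.5538 × 5.0850% = 9.32%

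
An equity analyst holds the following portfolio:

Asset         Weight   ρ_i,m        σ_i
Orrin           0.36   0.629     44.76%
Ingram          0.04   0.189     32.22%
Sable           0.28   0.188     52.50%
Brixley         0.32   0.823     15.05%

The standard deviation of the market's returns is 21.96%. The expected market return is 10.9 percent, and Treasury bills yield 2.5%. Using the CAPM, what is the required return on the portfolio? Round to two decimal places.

β_Orrin = 0.629 × 44.76% / 21.96% = 1.2821
β_Ingram = 0.189 × 32.22% / 21.96% = 0.2773
β_Sable = 0.188 × 52.50% / 21.96% = 0.4495
β_Brixley = 0.823 × 15.05% / 21.96% = 0.5640
β_P = Σ w_i β_i = 0.36×1.2821 + 0.04×0.2773 + 0.28×0.4495 + 0.32×0.5640 = 0.7790
MRP = 10.9% − 2.5% = 8.40%
E(R_P) = R_f + β_P × MRP = 2.5% + 0.7790 × 8.4% = 9.04%

9.04%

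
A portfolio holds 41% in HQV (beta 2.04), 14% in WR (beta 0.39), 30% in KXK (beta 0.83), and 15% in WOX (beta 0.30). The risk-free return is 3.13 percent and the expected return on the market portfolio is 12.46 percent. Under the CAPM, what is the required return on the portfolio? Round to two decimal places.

β_P = Σ w_i β_i = 0.41×2.04 + 0.14×0.39 + 0.30×0.83 + 0.15×0.30 = 1.1850
MRP = 12.46% − 3.13% = 9.33%
E(R_P) = R_f + β_P × MRP = 3.13% + 1.1850 × 9.33% = 14.19%

14.19%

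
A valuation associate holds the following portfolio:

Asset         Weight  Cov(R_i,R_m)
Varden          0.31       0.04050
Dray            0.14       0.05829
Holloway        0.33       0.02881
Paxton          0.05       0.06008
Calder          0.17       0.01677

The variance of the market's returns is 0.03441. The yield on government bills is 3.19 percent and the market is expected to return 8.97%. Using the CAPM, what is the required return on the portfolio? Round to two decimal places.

β_Varden = 0.04050 / 0.03441 = 1.1770
β_Dray = 0.05829 / 0.03441 = 1.6940
β_Holloway = 0.02881 / 0.03441 = 0.8373
β_Paxton = 0.06008 / 0.03441 = 1.7460
β_Calder = 0.01677 / 0.03441 = 0.4874
β_P = Σ w_i β_i = 0.31×1.1770 + 0.14×1.6940 + 0.33×0.8373 + 0.05×1.7460 + 0.17×0.4874 = 1.0485
MRP = 8.97% − 3.19% = 5.78%
E(R_P) = R_f + β_P × MRP = 3.19% + 1.0485 × 5.78% = 9.25%

9.25%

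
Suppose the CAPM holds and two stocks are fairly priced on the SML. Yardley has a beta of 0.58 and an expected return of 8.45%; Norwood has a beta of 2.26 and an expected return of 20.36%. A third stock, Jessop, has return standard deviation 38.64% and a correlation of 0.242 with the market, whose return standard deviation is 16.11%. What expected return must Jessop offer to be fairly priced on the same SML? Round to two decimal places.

MRP = (20.36% − 8.45%) / (2.26 − 0.58) = 7.0893%
R_f = 8.45% − 0.58 × 7.0893% = 4.3382%
β_Jessop = ρ·σ_i/σ_m = 0.242 × 38.64 / 16.11 = 0.5804
E(R_Jessop) = R_f + β × MRP = 4.3382% + 0.5804 × 7.0893% = 8.45%

8.45%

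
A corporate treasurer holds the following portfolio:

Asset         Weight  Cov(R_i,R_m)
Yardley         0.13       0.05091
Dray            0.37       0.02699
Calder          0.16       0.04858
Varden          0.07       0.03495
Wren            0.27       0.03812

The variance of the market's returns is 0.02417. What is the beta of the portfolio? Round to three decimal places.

1.536

β_Yardley = 0.05091 / 0.02417 = 2.1063
β_Dray = 0.02699 / 0.02417 = 1.1167
β_Calder = 0.04858 / 0.02417 = 2.0099
β_Varden = 0.03495 / 0.02417 = 1.4460
β_Wren = 0.03812 / 0.02417 = 1.5772
β_P = Σ w_i β_i = 0.13×2.1063 + 0.37×1.1167 + 0.16×2.0099 + 0.07×1.4460 + 0.27×1.5772 = 1.5356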